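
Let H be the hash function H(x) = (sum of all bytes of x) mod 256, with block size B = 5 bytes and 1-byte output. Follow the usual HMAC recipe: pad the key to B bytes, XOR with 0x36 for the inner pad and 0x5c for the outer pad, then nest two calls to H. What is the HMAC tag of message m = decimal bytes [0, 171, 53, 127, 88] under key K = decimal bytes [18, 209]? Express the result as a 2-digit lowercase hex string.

53

Key decimal bytes [18, 209] = 12 d1 is 2 bytes ≤ B = 5; zero-pad to 5 bytes: K' = 12 d1 00 00 00.
K' ⊕ ipad = 24 e7 36 36 36.  K' ⊕ opad = 4e 8d 5c 5c 5c.
Inner input = (K'⊕ipad) ∥ m = 24 e7 36 36 36 ∥ 00 ab 35 7f 58.
Inner hash: sum = 36+231+54+54+54+0+171+53+127+88 = 868; mod 256 = 100 → 64.
Outer input = (K'⊕opad) ∥ inner = 4e 8d 5c 5c 5c ∥ 64.
Outer hash (tag): sum = 78+141+92+92+92+100 = 595; mod 256 = 83 → 53.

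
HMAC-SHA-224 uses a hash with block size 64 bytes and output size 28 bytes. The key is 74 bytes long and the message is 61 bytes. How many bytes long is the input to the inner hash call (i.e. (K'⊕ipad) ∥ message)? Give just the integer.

Key is 74 > 64 bytes, so it is hashed to 28 bytes then zero-padded to 64: |K'| = 64.
Inner input = (K'⊕ipad) ∥ m → 64 + 61 = 125 bytes.

125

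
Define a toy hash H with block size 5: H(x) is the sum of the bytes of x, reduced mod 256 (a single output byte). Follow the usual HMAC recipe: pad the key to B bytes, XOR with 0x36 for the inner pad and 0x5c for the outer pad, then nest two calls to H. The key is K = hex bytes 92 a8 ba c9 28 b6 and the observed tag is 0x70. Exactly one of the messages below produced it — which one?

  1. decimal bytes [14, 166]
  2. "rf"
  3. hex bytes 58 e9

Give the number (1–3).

1

Key hex bytes 92 a8 ba c9 28 b6 is 6 bytes > B = 5, so hash it first: H(key) = 9b, then zero-pad to 5 bytes: K' = 9b 00 00 00 00.
K' ⊕ ipad = ad 36 36 36 36; K' ⊕ opad = c7 5c 5c 5c 5c.
m1: inner = H(ad 36 36 36 36 0e a6) = 39; tag = H(c7 5c 5c 5c 5c 39) = 70 ← matches
m2: inner = H(ad 36 36 36 36 72 66) = 5d; tag = H(c7 5c 5c 5c 5c 5d) = 94
m3: inner = H(ad 36 36 36 36 58 e9) = c6; tag = H(c7 5c 5c 5c 5c c6) = fd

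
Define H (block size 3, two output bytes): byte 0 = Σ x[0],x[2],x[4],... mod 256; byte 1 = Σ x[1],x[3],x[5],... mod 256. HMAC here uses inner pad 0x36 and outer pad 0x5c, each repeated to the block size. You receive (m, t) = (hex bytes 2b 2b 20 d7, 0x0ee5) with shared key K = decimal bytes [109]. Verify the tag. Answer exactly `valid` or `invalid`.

invalid

Key decimal bytes [109] = 6d is 1 byte ≤ B = 3; zero-pad to 3 bytes: K' = 6d 00 00.
K' ⊕ ipad = 5b 36 36; K' ⊕ opad = 31 5c 5c.
Inner hash: even-index sum = 403 mod 256 = 147; odd-index sum = 129 mod 256 = 129 → 93 81.
Outer hash (recomputed tag): even-index sum = 270 mod 256 = 14; odd-index sum = 239 mod 256 = 239 → 0e ef.
Recomputed tag = 0eef; claimed = 0ee5 → mismatch.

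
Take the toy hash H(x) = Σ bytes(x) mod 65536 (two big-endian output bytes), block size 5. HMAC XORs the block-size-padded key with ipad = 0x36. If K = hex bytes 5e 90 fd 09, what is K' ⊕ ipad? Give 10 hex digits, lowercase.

Key hex bytes 5e 90 fd 09 is 4 bytes ≤ B = 5; zero-pad to 5 bytes: K' = 5e 90 fd 09 00.
XOR each byte with 0x36: 5e⊕36=68, 90⊕36=a6, fd⊕36=cb, 09⊕36=3f, 00⊕36=36.

68a6cb3f36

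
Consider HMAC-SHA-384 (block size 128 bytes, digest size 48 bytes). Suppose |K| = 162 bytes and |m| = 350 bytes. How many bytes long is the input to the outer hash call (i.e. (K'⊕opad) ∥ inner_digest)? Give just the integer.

176

Key is 162 > 128 bytes, so it is hashed to 48 bytes then zero-padded to 128: |K'| = 128.
Outer input = (K'⊕opad) ∥ H(inner) → 128 + 48 = 176 bytes.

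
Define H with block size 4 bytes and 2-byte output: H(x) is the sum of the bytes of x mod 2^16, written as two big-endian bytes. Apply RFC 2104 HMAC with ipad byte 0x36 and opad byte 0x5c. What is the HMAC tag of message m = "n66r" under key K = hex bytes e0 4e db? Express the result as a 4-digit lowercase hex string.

Key hex bytes e0 4e db is 3 bytes ≤ B = 4; zero-pad to 4 bytes: K' = e0 4e db 00.
K' ⊕ ipad = d6 78 ed 36.  K' ⊕ opad = bc 12 87 5c.
Inner input = (K'⊕ipad) ∥ m = d6 78 ed 36 ∥ 6e 36 36 72.
Inner hash: sum = 214+120+237+54+110+54+54+114 = 957 → 03 bd.
Outer input = (K'⊕opad) ∥ inner = bc 12 87 5c ∥ 03 bd.
Outer hash (tag): sum = 188+18+135+92+3+189 = 625 → 02 71.

0271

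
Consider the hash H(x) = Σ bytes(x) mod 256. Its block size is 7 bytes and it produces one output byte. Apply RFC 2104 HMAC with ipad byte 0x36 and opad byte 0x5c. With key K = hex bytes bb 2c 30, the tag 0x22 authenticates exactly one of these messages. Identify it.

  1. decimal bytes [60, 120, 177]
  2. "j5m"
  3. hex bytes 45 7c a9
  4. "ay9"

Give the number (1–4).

Key hex bytes bb 2c 30 is 3 bytes ≤ B = 7; zero-pad to 7 bytes: K' = bb 2c 30 00 00 00 00.
K' ⊕ ipad = 8d 1a 06 36 36 36 36; K' ⊕ opad = e7 70 6c 5c 5c 5c 5c.
m1: inner = H(8d 1a 06 36 36 36 36 3c 78 b1) = ea; tag = H(e7 70 6c 5c 5c 5c 5c ea) = 1d
m2: inner = H(8d 1a 06 36 36 36 36 6a 35 6d) = 91; tag = H(e7 70 6c 5c 5c 5c 5c 91) = c4
m3: inner = H(8d 1a 06 36 36 36 36 45 7c a9) = ef; tag = H(e7 70 6c 5c 5c 5c 5c ef) = 22 ← matches
m4: inner = H(8d 1a 06 36 36 36 36 61 79 39) = 98; tag = H(e7 70 6c 5c 5c 5c 5c 98) = cb

3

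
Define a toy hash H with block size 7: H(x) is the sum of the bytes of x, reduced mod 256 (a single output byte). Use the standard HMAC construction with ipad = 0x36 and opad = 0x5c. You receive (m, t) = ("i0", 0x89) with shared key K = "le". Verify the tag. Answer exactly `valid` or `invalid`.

valid

Key "le" = 6c 65 is 2 bytes ≤ B = 7; zero-pad to 7 bytes: K' = 6c 65 00 00 00 00 00.
K' ⊕ ipad = 5a 53 36 36 36 36 36; K' ⊕ opad = 30 39 5c 5c 5c 5c 5c.
Inner hash: sum = 90+83+54+54+54+54+54+105+48 = 596; mod 256 = 84 → 54.
Outer hash (recomputed tag): sum = 48+57+92+92+92+92+92+84 = 649; mod 256 = 137 → 89.
Recomputed tag = 89; claimed = 89 → match.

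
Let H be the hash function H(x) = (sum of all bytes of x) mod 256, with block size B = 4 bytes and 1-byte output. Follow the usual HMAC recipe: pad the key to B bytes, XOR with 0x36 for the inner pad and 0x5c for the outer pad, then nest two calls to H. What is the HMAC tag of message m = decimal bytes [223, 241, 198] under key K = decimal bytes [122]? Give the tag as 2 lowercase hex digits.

be

Key decimal bytes [122] = 7a is 1 byte ≤ B = 4; zero-pad to 4 bytes: K' = 7a 00 00 00.
K' ⊕ ipad = 4c 36 36 36.  K' ⊕ opad = 26 5c 5c 5c.
Inner input = (K'⊕ipad) ∥ m = 4c 36 36 36 ∥ df f1 c6.
Inner hash: sum = 76+54+54+54+223+241+198 = 900; mod 256 = 132 → 84.
Outer input = (K'⊕opad) ∥ inner = 26 5c 5c 5c ∥ 84.
Outer hash (tag): sum = 38+92+92+92+132 = 446; mod 256 = 190 → be.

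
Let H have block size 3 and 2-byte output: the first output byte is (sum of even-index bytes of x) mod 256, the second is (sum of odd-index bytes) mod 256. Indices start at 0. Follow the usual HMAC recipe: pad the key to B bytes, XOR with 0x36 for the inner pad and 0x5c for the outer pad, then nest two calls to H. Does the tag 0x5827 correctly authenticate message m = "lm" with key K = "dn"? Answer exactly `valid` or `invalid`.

valid

Key "dn" = 64 6e is 2 bytes ≤ B = 3; zero-pad to 3 bytes: K' = 64 6e 00.
K' ⊕ ipad = 52 58 36; K' ⊕ opad = 38 32 5c.
Inner hash: even-index sum = 245 mod 256 = 245; odd-index sum = 196 mod 256 = 196 → f5 c4.
Outer hash (recomputed tag): even-index sum = 344 mod 256 = 88; odd-index sum = 295 mod 256 = 39 → 58 27.
Recomputed tag = 5827; claimed = 5827 → match.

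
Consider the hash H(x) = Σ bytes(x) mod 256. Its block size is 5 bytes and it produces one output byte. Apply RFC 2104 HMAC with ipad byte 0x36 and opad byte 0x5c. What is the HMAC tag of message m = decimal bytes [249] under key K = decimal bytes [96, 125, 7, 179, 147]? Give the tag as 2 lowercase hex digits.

Key decimal bytes [96, 125, 7, 179, 147] = 60 7d 07 b3 93 is exactly B = 5 bytes: K' = 60 7d 07 b3 93.
K' ⊕ ipad = 56 4b 31 85 a5.  K' ⊕ opad = 3c 21 5b ef cf.
Inner input = (K'⊕ipad) ∥ m = 56 4b 31 85 a5 ∥ f9.
Inner hash: sum = 86+75+49+133+165+249 = 757; mod 256 = 245 → f5.
Outer input = (K'⊕opad) ∥ inner = 3c 21 5b ef cf ∥ f5.
Outer hash (tag): sum = 60+33+91+239+207+245 = 875; mod 256 = 107 → 6b.

6b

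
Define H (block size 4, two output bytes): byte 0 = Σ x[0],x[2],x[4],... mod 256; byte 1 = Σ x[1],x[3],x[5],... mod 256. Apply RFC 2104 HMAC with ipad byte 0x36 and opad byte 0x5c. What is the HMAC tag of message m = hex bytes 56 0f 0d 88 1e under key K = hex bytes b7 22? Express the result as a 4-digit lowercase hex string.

Key hex bytes b7 22 is 2 bytes ≤ B = 4; zero-pad to 4 bytes: K' = b7 22 00 00.
K' ⊕ ipad = 81 14 36 36.  K' ⊕ opad = eb 7e 5c 5c.
Inner input = (K'⊕ipad) ∥ m = 81 14 36 36 ∥ 56 0f 0d 88 1e.
Inner hash: even-index sum = 312 mod 256 = 56; odd-index sum = 225 mod 256 = 225 → 38 e1.
Outer input = (K'⊕opad) ∥ inner = eb 7e 5c 5c ∥ 38 e1.
Outer hash (tag): even-index sum = 383 mod 256 = 127; odd-index sum = 443 mod 256 = 187 → 7f bb.

7fbb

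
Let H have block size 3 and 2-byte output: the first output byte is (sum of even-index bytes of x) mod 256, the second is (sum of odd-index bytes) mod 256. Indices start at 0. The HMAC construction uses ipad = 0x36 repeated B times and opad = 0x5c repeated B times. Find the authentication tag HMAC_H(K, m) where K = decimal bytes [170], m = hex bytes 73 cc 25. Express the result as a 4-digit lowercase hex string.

20fa

Key decimal bytes [170] = aa is 1 byte ≤ B = 3; zero-pad to 3 bytes: K' = aa 00 00.
K' ⊕ ipad = 9c 36 36.  K' ⊕ opad = f6 5c 5c.
Inner input = (K'⊕ipad) ∥ m = 9c 36 36 ∥ 73 cc 25.
Inner hash: even-index sum = 414 mod 256 = 158; odd-index sum = 206 mod 256 = 206 → 9e ce.
Outer input = (K'⊕opad) ∥ inner = f6 5c 5c ∥ 9e ce.
Outer hash (tag): even-index sum = 544 mod 256 = 32; odd-index sum = 250 mod 256 = 250 → 20 fa.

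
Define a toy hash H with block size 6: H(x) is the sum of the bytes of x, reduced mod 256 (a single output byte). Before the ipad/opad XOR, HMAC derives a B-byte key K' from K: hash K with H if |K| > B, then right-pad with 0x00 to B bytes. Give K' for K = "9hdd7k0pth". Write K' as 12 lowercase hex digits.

870000000000

|K| = 10 > B = 6, so first hash the key.
H(K): sum = 57+104+100+100+55+107+48+112+116+104 = 903; mod 256 = 135 → 87.
Zero-pad H(K) = 87 to 6 bytes: K' = 87 00 00 00 00 00.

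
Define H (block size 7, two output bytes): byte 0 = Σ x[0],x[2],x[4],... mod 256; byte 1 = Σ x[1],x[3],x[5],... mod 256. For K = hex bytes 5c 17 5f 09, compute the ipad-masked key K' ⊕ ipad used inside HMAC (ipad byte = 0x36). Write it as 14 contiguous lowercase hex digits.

Key hex bytes 5c 17 5f 09 is 4 bytes ≤ B = 7; zero-pad to 7 bytes: K' = 5c 17 5f 09 00 00 00.
XOR each byte with 0x36: 5c⊕36=6a, 17⊕36=21, 5f⊕36=69, 09⊕36=3f, 00⊕36=36, 00⊕36=36, 00⊕36=36.

6a21693f363636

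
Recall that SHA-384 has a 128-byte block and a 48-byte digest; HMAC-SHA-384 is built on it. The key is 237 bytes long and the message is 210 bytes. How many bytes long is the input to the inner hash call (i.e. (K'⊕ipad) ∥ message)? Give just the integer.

338

Key is 237 > 128 bytes, so it is hashed to 48 bytes then zero-padded to 128: |K'| = 128.
Inner input = (K'⊕ipad) ∥ m → 128 + 210 = 338 bytes.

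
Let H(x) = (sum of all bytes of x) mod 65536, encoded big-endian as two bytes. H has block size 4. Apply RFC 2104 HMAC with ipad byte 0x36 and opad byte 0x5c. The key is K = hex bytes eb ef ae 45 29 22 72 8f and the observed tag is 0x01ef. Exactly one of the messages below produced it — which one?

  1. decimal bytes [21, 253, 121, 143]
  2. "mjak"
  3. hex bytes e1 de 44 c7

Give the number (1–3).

Key hex bytes eb ef ae 45 29 22 72 8f is 8 bytes > B = 4, so hash it first: H(key) = 04 19, then zero-pad to 4 bytes: K' = 04 19 00 00.
K' ⊕ ipad = 32 2f 36 36; K' ⊕ opad = 58 45 5c 5c.
m1: inner = H(32 2f 36 36 15 fd 79 8f) = 02 e7; tag = H(58 45 5c 5c 02 e7) = 023e
m2: inner = H(32 2f 36 36 6d 6a 61 6b) = 02 70; tag = H(58 45 5c 5c 02 70) = 01c7
m3: inner = H(32 2f 36 36 e1 de 44 c7) = 03 97; tag = H(58 45 5c 5c 03 97) = 01ef ← matches

3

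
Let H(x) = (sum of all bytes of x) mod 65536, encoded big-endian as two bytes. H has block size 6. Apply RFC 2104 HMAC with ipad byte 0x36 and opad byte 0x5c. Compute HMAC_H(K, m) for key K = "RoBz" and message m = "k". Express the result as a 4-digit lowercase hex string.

Key "RoBz" = 52 6f 42 7a is 4 bytes ≤ B = 6; zero-pad to 6 bytes: K' = 52 6f 42 7a 00 00.
K' ⊕ ipad = 64 59 74 4c 36 36.  K' ⊕ opad = 0e 33 1e 26 5c 5c.
Inner input = (K'⊕ipad) ∥ m = 64 59 74 4c 36 36 ∥ 6b.
Inner hash: sum = 100+89+116+76+54+54+107 = 596 → 02 54.
Outer input = (K'⊕opad) ∥ inner = 0e 33 1e 26 5c 5c ∥ 02 54.
Outer hash (tag): sum = 14+51+30+38+92+92+2+84 = 403 → 01 93.

0193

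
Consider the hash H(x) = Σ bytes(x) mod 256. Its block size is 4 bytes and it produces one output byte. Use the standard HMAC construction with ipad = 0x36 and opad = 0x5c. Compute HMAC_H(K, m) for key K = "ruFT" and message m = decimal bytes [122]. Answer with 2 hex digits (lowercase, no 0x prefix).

Key "ruFT" = 72 75 46 54 is exactly B = 4 bytes: K' = 72 75 46 54.
K' ⊕ ipad = 44 43 70 62.  K' ⊕ opad = 2e 29 1a 08.
Inner input = (K'⊕ipad) ∥ m = 44 43 70 62 ∥ 7a.
Inner hash: sum = 68+67+112+98+122 = 467; mod 256 = 211 → d3.
Outer input = (K'⊕opad) ∥ inner = 2e 29 1a 08 ∥ d3.
Outer hash (tag): sum = 46+41+26+8+211 = 332; mod 256 = 76 → 4c.

4c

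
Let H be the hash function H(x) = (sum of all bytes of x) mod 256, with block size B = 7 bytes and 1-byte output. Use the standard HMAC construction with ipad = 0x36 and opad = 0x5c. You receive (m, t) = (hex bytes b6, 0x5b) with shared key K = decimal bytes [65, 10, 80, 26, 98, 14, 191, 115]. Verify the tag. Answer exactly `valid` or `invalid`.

Key decimal bytes [65, 10, 80, 26, 98, 14, 191, 115] = 41 0a 50 1a 62 0e bf 73 is 8 bytes > B = 7, so hash it first: H(key) = 57, then zero-pad to 7 bytes: K' = 57 00 00 00 00 00 00.
K' ⊕ ipad = 61 36 36 36 36 36 36; K' ⊕ opad = 0b 5c 5c 5c 5c 5c 5c.
Inner hash: sum = 97+54+54+54+54+54+54+182 = 603; mod 256 = 91 → 5b.
Outer hash (recomputed tag): sum = 11+92+92+92+92+92+92+91 = 654; mod 256 = 142 → 8e.
Recomputed tag = 8e; claimed = 5b → mismatch.

invalid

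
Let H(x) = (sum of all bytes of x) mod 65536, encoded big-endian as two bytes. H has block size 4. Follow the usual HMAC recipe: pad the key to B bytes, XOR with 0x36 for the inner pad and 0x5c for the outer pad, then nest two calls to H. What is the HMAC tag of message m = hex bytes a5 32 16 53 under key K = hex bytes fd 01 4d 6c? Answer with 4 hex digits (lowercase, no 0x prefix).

Key hex bytes fd 01 4d 6c is exactly B = 4 bytes: K' = fd 01 4d 6c.
K' ⊕ ipad = cb 37 7b 5a.  K' ⊕ opad = a1 5d 11 30.
Inner input = (K'⊕ipad) ∥ m = cb 37 7b 5a ∥ a5 32 16 53.
Inner hash: sum = 203+55+123+90+165+50+22+83 = 791 → 03 17.
Outer input = (K'⊕opad) ∥ inner = a1 5d 11 30 ∥ 03 17.
Outer hash (tag): sum = 161+93+17+48+3+23 = 345 → 01 59.

0159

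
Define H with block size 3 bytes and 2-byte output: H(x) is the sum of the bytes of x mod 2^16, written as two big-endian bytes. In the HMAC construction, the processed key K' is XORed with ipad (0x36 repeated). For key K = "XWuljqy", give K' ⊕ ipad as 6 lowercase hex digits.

34d236

Key "XWuljqy" = 58 57 75 6c 6a 71 79 is 7 bytes > B = 3, so hash it first: H(key) = 02 e4, then zero-pad to 3 bytes: K' = 02 e4 00.
XOR each byte with 0x36: 02⊕36=34, e4⊕36=d2, 00⊕36=36.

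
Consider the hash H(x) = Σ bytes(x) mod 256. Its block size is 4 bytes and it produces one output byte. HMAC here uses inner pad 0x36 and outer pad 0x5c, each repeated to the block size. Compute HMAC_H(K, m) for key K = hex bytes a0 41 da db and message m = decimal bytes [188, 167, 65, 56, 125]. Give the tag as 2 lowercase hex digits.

65

Key hex bytes a0 41 da db is exactly B = 4 bytes: K' = a0 41 da db.
K' ⊕ ipad = 96 77 ec ed.  K' ⊕ opad = fc 1d 86 87.
Inner input = (K'⊕ipad) ∥ m = 96 77 ec ed ∥ bc a7 41 38 7d.
Inner hash: sum = 150+119+236+237+188+167+65+56+125 = 1343; mod 256 = 63 → 3f.
Outer input = (K'⊕opad) ∥ inner = fc 1d 86 87 ∥ 3f.
Outer hash (tag): sum = 252+29+134+135+63 = 613; mod 256 = 101 → 65.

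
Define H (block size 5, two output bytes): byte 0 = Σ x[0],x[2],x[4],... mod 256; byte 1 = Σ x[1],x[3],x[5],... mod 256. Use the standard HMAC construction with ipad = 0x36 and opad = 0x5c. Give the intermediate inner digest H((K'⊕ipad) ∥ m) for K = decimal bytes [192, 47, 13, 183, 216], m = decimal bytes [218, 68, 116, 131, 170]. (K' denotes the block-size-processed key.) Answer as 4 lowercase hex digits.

e692

Key decimal bytes [192, 47, 13, 183, 216] = c0 2f 0d b7 d8 is exactly B = 5 bytes: K' = c0 2f 0d b7 d8.
K' ⊕ ipad = f6 19 3b 81 ee.
Inner input = f6 19 3b 81 ee ∥ da 44 74 83 aa.
Inner hash: even-index sum = 742 mod 256 = 230; odd-index sum = 658 mod 256 = 146 → e6 92.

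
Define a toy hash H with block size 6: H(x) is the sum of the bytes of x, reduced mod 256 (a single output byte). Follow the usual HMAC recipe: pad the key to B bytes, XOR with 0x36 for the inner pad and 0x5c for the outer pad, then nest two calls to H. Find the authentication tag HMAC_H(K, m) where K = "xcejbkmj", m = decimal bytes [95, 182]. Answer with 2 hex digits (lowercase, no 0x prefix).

79

Key "xcejbkmj" = 78 63 65 6a 62 6b 6d 6a is 8 bytes > B = 6, so hash it first: H(key) = 4e, then zero-pad to 6 bytes: K' = 4e 00 00 00 00 00.
K' ⊕ ipad = 78 36 36 36 36 36.  K' ⊕ opad = 12 5c 5c 5c 5c 5c.
Inner input = (K'⊕ipad) ∥ m = 78 36 36 36 36 36 ∥ 5f b6.
Inner hash: sum = 120+54+54+54+54+54+95+182 = 667; mod 256 = 155 → 9b.
Outer input = (K'⊕opad) ∥ inner = 12 5c 5c 5c 5c 5c ∥ 9b.
Outer hash (tag): sum = 18+92+92+92+92+92+155 = 633; mod 256 = 121 → 79.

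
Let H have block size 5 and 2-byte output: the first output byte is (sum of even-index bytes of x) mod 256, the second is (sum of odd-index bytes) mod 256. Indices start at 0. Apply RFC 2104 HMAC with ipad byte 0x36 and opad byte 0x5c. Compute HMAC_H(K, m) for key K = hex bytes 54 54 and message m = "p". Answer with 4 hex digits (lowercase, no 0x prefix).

Key hex bytes 54 54 is 2 bytes ≤ B = 5; zero-pad to 5 bytes: K' = 54 54 00 00 00.
K' ⊕ ipad = 62 62 36 36 36.  K' ⊕ opad = 08 08 5c 5c 5c.
Inner input = (K'⊕ipad) ∥ m = 62 62 36 36 36 ∥ 70.
Inner hash: even-index sum = 206 mod 256 = 206; odd-index sum = 264 mod 256 = 8 → ce 08.
Outer input = (K'⊕opad) ∥ inner = 08 08 5c 5c 5c ∥ ce 08.
Outer hash (tag): even-index sum = 200 mod 256 = 200; odd-index sum = 306 mod 256 = 50 → c8 32.

c832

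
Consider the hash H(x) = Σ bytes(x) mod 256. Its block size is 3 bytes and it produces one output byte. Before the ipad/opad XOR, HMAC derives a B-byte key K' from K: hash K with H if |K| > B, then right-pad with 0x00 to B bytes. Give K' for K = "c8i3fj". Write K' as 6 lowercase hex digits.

070000

|K| = 6 > B = 3, so first hash the key.
H(K): sum = 99+56+105+51+102+106 = 519; mod 256 = 7 → 07.
Zero-pad H(K) = 07 to 3 bytes: K' = 07 00 00.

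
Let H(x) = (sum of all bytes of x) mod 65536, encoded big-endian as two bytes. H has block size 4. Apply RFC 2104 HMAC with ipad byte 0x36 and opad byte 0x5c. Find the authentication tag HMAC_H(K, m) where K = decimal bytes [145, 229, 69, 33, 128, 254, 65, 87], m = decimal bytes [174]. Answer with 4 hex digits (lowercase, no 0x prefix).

01da

Key decimal bytes [145, 229, 69, 33, 128, 254, 65, 87] = 91 e5 45 21 80 fe 41 57 is 8 bytes > B = 4, so hash it first: H(key) = 03 f2, then zero-pad to 4 bytes: K' = 03 f2 00 00.
K' ⊕ ipad = 35 c4 36 36.  K' ⊕ opad = 5f ae 5c 5c.
Inner input = (K'⊕ipad) ∥ m = 35 c4 36 36 ∥ ae.
Inner hash: sum = 53+196+54+54+174 = 531 → 02 13.
Outer input = (K'⊕opad) ∥ inner = 5f ae 5c 5c ∥ 02 13.
Outer hash (tag): sum = 95+174+92+92+2+19 = 474 → 01 da.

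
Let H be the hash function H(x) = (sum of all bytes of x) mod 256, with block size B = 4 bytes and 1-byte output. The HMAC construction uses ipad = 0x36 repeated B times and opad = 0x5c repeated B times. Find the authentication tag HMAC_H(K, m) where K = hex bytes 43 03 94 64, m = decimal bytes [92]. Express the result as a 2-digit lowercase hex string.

Key hex bytes 43 03 94 64 is exactly B = 4 bytes: K' = 43 03 94 64.
K' ⊕ ipad = 75 35 a2 52.  K' ⊕ opad = 1f 5f c8 38.
Inner input = (K'⊕ipad) ∥ m = 75 35 a2 52 ∥ 5c.
Inner hash: sum = 117+53+162+82+92 = 506; mod 256 = 250 → fa.
Outer input = (K'⊕opad) ∥ inner = 1f 5f c8 38 ∥ fa.
Outer hash (tag): sum = 31+95+200+56+250 = 632; mod 256 = 120 → 78.

78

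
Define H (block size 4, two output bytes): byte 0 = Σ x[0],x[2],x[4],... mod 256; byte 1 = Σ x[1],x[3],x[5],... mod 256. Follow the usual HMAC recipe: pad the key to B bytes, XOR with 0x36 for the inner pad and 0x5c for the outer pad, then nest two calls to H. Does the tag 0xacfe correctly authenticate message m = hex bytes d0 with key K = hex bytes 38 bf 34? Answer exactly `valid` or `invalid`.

Key hex bytes 38 bf 34 is 3 bytes ≤ B = 4; zero-pad to 4 bytes: K' = 38 bf 34 00.
K' ⊕ ipad = 0e 89 02 36; K' ⊕ opad = 64 e3 68 5c.
Inner hash: even-index sum = 224 mod 256 = 224; odd-index sum = 191 mod 256 = 191 → e0 bf.
Outer hash (recomputed tag): even-index sum = 428 mod 256 = 172; odd-index sum = 510 mod 256 = 254 → ac fe.
Recomputed tag = acfe; claimed = acfe → match.

valid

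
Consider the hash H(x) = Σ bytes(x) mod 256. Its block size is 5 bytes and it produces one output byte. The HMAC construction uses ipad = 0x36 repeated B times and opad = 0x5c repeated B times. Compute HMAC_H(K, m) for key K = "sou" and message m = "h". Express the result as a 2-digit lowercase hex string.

Key "sou" = 73 6f 75 is 3 bytes ≤ B = 5; zero-pad to 5 bytes: K' = 73 6f 75 00 00.
K' ⊕ ipad = 45 59 43 36 36.  K' ⊕ opad = 2f 33 29 5c 5c.
Inner input = (K'⊕ipad) ∥ m = 45 59 43 36 36 ∥ 68.
Inner hash: sum = 69+89+67+54+54+104 = 437; mod 256 = 181 → b5.
Outer input = (K'⊕opad) ∥ inner = 2f 33 29 5c 5c ∥ b5.
Outer hash (tag): sum = 47+51+41+92+92+181 = 504; mod 256 = 248 → f8.

f8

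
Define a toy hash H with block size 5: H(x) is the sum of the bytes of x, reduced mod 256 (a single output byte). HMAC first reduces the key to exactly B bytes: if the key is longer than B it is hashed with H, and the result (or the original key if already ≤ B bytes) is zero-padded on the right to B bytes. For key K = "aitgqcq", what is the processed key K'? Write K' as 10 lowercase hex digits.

|K| = 7 > B = 5, so first hash the key.
H(K): sum = 97+105+116+103+113+99+113 = 746; mod 256 = 234 → ea.
Zero-pad H(K) = ea to 5 bytes: K' = ea 00 00 00 00.

ea00000000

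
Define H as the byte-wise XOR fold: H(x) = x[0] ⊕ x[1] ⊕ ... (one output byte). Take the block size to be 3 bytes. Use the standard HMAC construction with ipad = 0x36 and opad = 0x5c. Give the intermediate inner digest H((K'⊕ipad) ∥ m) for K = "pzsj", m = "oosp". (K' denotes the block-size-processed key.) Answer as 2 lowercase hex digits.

Key "pzsj" = 70 7a 73 6a is 4 bytes > B = 3, so hash it first: H(key) = 13, then zero-pad to 3 bytes: K' = 13 00 00.
K' ⊕ ipad = 25 36 36.
Inner input = 25 36 36 ∥ 6f 6f 73 70.
Inner hash: XOR 25⊕36⊕36⊕6f⊕6f⊕73⊕70 = 26.

26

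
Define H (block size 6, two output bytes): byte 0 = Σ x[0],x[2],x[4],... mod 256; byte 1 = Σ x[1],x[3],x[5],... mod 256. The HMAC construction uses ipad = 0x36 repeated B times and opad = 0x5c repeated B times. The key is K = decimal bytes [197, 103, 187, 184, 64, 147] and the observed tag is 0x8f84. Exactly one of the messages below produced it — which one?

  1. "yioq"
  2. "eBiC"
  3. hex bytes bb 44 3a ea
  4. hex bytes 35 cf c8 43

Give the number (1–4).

4

Key decimal bytes [197, 103, 187, 184, 64, 147] = c5 67 bb b8 40 93 is exactly B = 6 bytes: K' = c5 67 bb b8 40 93.
K' ⊕ ipad = f3 51 8d 8e 76 a5; K' ⊕ opad = 99 3b e7 e4 1c cf.
m1: inner = H(f3 51 8d 8e 76 a5 79 69 6f 71) = de 5e; tag = H(99 3b e7 e4 1c cf de 5e) = 7a4c
m2: inner = H(f3 51 8d 8e 76 a5 65 42 69 43) = c4 09; tag = H(99 3b e7 e4 1c cf c4 09) = 60f7
m3: inner = H(f3 51 8d 8e 76 a5 bb 44 3a ea) = eb b2; tag = H(99 3b e7 e4 1c cf eb b2) = 87a0
m4: inner = H(f3 51 8d 8e 76 a5 35 cf c8 43) = f3 96; tag = H(99 3b e7 e4 1c cf f3 96) = 8f84 ← matches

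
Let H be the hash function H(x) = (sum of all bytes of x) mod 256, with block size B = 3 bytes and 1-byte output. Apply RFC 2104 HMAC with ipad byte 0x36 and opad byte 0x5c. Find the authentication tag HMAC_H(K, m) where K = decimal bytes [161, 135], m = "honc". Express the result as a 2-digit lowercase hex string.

Key decimal bytes [161, 135] = a1 87 is 2 bytes ≤ B = 3; zero-pad to 3 bytes: K' = a1 87 00.
K' ⊕ ipad = 97 b1 36.  K' ⊕ opad = fd db 5c.
Inner input = (K'⊕ipad) ∥ m = 97 b1 36 ∥ 68 6f 6e 63.
Inner hash: sum = 151+177+54+104+111+110+99 = 806; mod 256 = 38 → 26.
Outer input = (K'⊕opad) ∥ inner = fd db 5c ∥ 26.
Outer hash (tag): sum = 253+219+92+38 = 602; mod 256 = 90 → 5a.

5a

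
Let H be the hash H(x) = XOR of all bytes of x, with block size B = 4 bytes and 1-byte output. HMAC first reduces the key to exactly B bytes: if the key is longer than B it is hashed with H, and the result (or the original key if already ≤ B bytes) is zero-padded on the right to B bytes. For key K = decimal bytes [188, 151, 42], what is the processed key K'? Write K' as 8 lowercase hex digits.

Key decimal bytes [188, 151, 42] = bc 97 2a is 3 bytes ≤ B = 4; zero-pad to 4 bytes: K' = bc 97 2a 00.

bc972a00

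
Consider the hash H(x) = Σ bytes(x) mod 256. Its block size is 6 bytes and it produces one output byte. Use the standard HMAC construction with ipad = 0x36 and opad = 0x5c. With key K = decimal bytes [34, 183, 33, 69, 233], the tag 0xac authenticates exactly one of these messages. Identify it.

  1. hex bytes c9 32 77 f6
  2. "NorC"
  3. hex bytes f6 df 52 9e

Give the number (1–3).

1

Key decimal bytes [34, 183, 33, 69, 233] = 22 b7 21 45 e9 is 5 bytes ≤ B = 6; zero-pad to 6 bytes: K' = 22 b7 21 45 e9 00.
K' ⊕ ipad = 14 81 17 73 df 36; K' ⊕ opad = 7e eb 7d 19 b5 5c.
m1: inner = H(14 81 17 73 df 36 c9 32 77 f6) = 9c; tag = H(7e eb 7d 19 b5 5c 9c) = ac ← matches
m2: inner = H(14 81 17 73 df 36 4e 6f 72 43) = a6; tag = H(7e eb 7d 19 b5 5c a6) = b6
m3: inner = H(14 81 17 73 df 36 f6 df 52 9e) = f9; tag = H(7e eb 7d 19 b5 5c f9) = 09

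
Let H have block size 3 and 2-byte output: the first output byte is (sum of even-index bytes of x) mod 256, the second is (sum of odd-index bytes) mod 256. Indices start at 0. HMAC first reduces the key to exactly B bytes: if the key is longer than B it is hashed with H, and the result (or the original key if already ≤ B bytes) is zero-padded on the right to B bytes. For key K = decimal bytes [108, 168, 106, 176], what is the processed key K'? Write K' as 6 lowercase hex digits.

|K| = 4 > B = 3, so first hash the key.
H(K): even-index sum = 214 mod 256 = 214; odd-index sum = 344 mod 256 = 88 → d6 58.
Zero-pad H(K) = d6 58 to 3 bytes: K' = d6 58 00.

d65800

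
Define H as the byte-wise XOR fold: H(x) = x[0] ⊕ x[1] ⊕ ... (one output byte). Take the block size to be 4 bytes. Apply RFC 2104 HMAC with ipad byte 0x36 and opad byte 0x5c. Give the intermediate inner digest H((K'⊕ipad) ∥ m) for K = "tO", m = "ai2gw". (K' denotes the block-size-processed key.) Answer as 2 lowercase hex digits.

11

Key "tO" = 74 4f is 2 bytes ≤ B = 4; zero-pad to 4 bytes: K' = 74 4f 00 00.
K' ⊕ ipad = 42 79 36 36.
Inner input = 42 79 36 36 ∥ 61 69 32 67 77.
Inner hash: XOR 42⊕79⊕36⊕36⊕61⊕69⊕32⊕67⊕77 = 11.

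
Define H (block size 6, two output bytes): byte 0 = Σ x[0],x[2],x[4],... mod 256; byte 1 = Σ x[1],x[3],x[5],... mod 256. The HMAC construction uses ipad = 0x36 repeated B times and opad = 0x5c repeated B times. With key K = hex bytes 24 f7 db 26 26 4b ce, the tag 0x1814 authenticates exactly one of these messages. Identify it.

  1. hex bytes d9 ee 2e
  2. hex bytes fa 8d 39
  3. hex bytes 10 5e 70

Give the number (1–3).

Key hex bytes 24 f7 db 26 26 4b ce is 7 bytes > B = 6, so hash it first: H(key) = f3 68, then zero-pad to 6 bytes: K' = f3 68 00 00 00 00.
K' ⊕ ipad = c5 5e 36 36 36 36; K' ⊕ opad = af 34 5c 5c 5c 5c.
m1: inner = H(c5 5e 36 36 36 36 d9 ee 2e) = 38 b8; tag = H(af 34 5c 5c 5c 5c 38 b8) = 9fa4
m2: inner = H(c5 5e 36 36 36 36 fa 8d 39) = 64 57; tag = H(af 34 5c 5c 5c 5c 64 57) = cb43
m3: inner = H(c5 5e 36 36 36 36 10 5e 70) = b1 28; tag = H(af 34 5c 5c 5c 5c b1 28) = 1814 ← matches

3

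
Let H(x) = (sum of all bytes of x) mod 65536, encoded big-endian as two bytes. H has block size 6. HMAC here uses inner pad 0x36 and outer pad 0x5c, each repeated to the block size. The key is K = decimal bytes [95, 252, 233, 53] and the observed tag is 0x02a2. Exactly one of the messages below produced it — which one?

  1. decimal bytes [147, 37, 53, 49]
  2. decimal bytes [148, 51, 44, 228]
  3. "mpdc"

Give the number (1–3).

3

Key decimal bytes [95, 252, 233, 53] = 5f fc e9 35 is 4 bytes ≤ B = 6; zero-pad to 6 bytes: K' = 5f fc e9 35 00 00.
K' ⊕ ipad = 69 ca df 03 36 36; K' ⊕ opad = 03 a0 b5 69 5c 5c.
m1: inner = H(69 ca df 03 36 36 93 25 35 31) = 03 9f; tag = H(03 a0 b5 69 5c 5c 03 9f) = 031b
m2: inner = H(69 ca df 03 36 36 94 33 2c e4) = 04 58; tag = H(03 a0 b5 69 5c 5c 04 58) = 02d5
m3: inner = H(69 ca df 03 36 36 6d 70 64 63) = 04 25; tag = H(03 a0 b5 69 5c 5c 04 25) = 02a2 ← matches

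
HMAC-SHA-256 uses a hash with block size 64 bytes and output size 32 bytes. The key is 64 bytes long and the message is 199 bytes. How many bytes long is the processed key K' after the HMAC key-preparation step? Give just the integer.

64

Key is 64 ≤ 64 bytes, zero-padded: |K'| = 64.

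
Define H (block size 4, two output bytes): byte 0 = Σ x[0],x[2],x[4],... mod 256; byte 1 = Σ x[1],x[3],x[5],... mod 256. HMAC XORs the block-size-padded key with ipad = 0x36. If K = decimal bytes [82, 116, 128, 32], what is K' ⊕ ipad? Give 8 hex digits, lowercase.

Key decimal bytes [82, 116, 128, 32] = 52 74 80 20 is exactly B = 4 bytes: K' = 52 74 80 20.
XOR each byte with 0x36: 52⊕36=64, 74⊕36=42, 80⊕36=b6, 20⊕36=16.

6442b616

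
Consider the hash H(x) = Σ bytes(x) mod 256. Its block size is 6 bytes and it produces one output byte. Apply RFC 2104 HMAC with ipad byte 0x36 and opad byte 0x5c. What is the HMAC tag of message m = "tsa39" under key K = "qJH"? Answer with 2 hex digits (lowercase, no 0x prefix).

02

Key "qJH" = 71 4a 48 is 3 bytes ≤ B = 6; zero-pad to 6 bytes: K' = 71 4a 48 00 00 00.
K' ⊕ ipad = 47 7c 7e 36 36 36.  K' ⊕ opad = 2d 16 14 5c 5c 5c.
Inner input = (K'⊕ipad) ∥ m = 47 7c 7e 36 36 36 ∥ 74 73 61 33 39.
Inner hash: sum = 71+124+126+54+54+54+116+115+97+51+57 = 919; mod 256 = 151 → 97.
Outer input = (K'⊕opad) ∥ inner = 2d 16 14 5c 5c 5c ∥ 97.
Outer hash (tag): sum = 45+22+20+92+92+92+151 = 514; mod 256 = 2 → 02.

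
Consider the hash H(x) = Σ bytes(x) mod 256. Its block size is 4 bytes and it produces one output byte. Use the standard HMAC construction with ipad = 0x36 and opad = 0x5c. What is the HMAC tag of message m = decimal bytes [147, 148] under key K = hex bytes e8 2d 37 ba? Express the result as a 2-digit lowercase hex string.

23

Key hex bytes e8 2d 37 ba is exactly B = 4 bytes: K' = e8 2d 37 ba.
K' ⊕ ipad = de 1b 01 8c.  K' ⊕ opad = b4 71 6b e6.
Inner input = (K'⊕ipad) ∥ m = de 1b 01 8c ∥ 93 94.
Inner hash: sum = 222+27+1+140+147+148 = 685; mod 256 = 173 → ad.
Outer input = (K'⊕opad) ∥ inner = b4 71 6b e6 ∥ ad.
Outer hash (tag): sum = 180+113+107+230+173 = 803; mod 256 = 35 → 23.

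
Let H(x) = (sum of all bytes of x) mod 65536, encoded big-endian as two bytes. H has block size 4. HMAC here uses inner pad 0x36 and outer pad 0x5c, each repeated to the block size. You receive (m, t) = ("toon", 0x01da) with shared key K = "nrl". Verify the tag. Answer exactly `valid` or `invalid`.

Key "nrl" = 6e 72 6c is 3 bytes ≤ B = 4; zero-pad to 4 bytes: K' = 6e 72 6c 00.
K' ⊕ ipad = 58 44 5a 36; K' ⊕ opad = 32 2e 30 5c.
Inner hash: sum = 88+68+90+54+116+111+111+110 = 748 → 02 ec.
Outer hash (recomputed tag): sum = 50+46+48+92+2+236 = 474 → 01 da.
Recomputed tag = 01da; claimed = 01da → match.

valid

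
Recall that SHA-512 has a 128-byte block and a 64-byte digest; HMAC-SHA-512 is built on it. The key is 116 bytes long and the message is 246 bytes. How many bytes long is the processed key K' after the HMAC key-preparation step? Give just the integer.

Key is 116 ≤ 128 bytes, zero-padded: |K'| = 128.

128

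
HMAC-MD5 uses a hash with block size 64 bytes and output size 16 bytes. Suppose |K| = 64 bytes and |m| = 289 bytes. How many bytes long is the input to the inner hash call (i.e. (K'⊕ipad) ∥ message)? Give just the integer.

353

Key is 64 ≤ 64 bytes, zero-padded: |K'| = 64.
Inner input = (K'⊕ipad) ∥ m → 64 + 289 = 353 bytes.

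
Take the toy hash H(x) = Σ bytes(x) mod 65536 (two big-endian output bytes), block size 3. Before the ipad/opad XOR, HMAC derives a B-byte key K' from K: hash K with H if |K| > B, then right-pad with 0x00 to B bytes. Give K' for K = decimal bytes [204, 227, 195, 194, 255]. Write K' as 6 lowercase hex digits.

|K| = 5 > B = 3, so first hash the key.
H(K): sum = 204+227+195+194+255 = 1075 → 04 33.
Zero-pad H(K) = 04 33 to 3 bytes: K' = 04 33 00.

043300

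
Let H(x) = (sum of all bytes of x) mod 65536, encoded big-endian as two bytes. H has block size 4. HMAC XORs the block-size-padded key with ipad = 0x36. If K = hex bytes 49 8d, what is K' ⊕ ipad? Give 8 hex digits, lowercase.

7fbb3636

Key hex bytes 49 8d is 2 bytes ≤ B = 4; zero-pad to 4 bytes: K' = 49 8d 00 00.
XOR each byte with 0x36: 49⊕36=7f, 8d⊕36=bb, 00⊕36=36, 00⊕36=36.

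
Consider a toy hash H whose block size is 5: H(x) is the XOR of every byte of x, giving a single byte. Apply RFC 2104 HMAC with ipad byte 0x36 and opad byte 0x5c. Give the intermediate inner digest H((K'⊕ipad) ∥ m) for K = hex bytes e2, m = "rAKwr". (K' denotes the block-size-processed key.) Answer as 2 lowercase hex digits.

Key hex bytes e2 is 1 byte ≤ B = 5; zero-pad to 5 bytes: K' = e2 00 00 00 00.
K' ⊕ ipad = d4 36 36 36 36.
Inner input = d4 36 36 36 36 ∥ 72 41 4b 77 72.
Inner hash: XOR d4⊕36⊕36⊕36⊕36⊕72⊕41⊕4b⊕77⊕72 = a9.

a9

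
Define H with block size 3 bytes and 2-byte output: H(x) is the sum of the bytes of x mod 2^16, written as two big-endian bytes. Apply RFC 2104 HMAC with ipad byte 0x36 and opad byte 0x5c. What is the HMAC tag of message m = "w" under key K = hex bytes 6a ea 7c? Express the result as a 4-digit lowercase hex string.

Key hex bytes 6a ea 7c is exactly B = 3 bytes: K' = 6a ea 7c.
K' ⊕ ipad = 5c dc 4a.  K' ⊕ opad = 36 b6 20.
Inner input = (K'⊕ipad) ∥ m = 5c dc 4a ∥ 77.
Inner hash: sum = 92+220+74+119 = 505 → 01 f9.
Outer input = (K'⊕opad) ∥ inner = 36 b6 20 ∥ 01 f9.
Outer hash (tag): sum = 54+182+32+1+249 = 518 → 02 06.

0206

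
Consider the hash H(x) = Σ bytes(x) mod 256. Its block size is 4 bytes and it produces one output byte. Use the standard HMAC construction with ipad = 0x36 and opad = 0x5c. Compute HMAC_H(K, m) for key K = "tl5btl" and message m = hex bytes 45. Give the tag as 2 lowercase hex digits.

67

Key "tl5btl" = 74 6c 35 62 74 6c is 6 bytes > B = 4, so hash it first: H(key) = 57, then zero-pad to 4 bytes: K' = 57 00 00 00.
K' ⊕ ipad = 61 36 36 36.  K' ⊕ opad = 0b 5c 5c 5c.
Inner input = (K'⊕ipad) ∥ m = 61 36 36 36 ∥ 45.
Inner hash: sum = 97+54+54+54+69 = 328; mod 256 = 72 → 48.
Outer input = (K'⊕opad) ∥ inner = 0b 5c 5c 5c ∥ 48.
Outer hash (tag): sum = 11+92+92+92+72 = 359; mod 256 = 103 → 67.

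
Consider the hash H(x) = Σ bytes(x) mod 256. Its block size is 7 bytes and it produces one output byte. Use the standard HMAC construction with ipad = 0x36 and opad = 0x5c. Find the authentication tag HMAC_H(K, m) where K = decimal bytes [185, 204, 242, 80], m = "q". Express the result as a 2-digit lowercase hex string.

Key decimal bytes [185, 204, 242, 80] = b9 cc f2 50 is 4 bytes ≤ B = 7; zero-pad to 7 bytes: K' = b9 cc f2 50 00 00 00.
K' ⊕ ipad = 8f fa c4 66 36 36 36.  K' ⊕ opad = e5 90 ae 0c 5c 5c 5c.
Inner input = (K'⊕ipad) ∥ m = 8f fa c4 66 36 36 36 ∥ 71.
Inner hash: sum = 143+250+196+102+54+54+54+113 = 966; mod 256 = 198 → c6.
Outer input = (K'⊕opad) ∥ inner = e5 90 ae 0c 5c 5c 5c ∥ c6.
Outer hash (tag): sum = 229+144+174+12+92+92+92+198 = 1033; mod 256 = 9 → 09.

09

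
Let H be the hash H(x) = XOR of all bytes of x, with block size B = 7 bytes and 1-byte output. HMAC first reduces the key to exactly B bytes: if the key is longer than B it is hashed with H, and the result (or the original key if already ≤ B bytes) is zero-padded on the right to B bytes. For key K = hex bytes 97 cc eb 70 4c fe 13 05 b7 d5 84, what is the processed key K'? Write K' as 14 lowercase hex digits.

|K| = 11 > B = 7, so first hash the key.
H(K): XOR 97⊕cc⊕eb⊕70⊕4c⊕fe⊕13⊕05⊕b7⊕d5⊕84 = 82.
Zero-pad H(K) = 82 to 7 bytes: K' = 82 00 00 00 00 00 00.

82000000000000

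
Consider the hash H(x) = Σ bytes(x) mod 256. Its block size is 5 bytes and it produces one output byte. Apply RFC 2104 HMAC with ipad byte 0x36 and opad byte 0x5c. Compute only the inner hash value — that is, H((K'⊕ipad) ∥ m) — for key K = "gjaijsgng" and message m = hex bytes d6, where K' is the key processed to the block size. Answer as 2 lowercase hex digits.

Key "gjaijsgng" = 67 6a 61 69 6a 73 67 6e 67 is 9 bytes > B = 5, so hash it first: H(key) = b4, then zero-pad to 5 bytes: K' = b4 00 00 00 00.
K' ⊕ ipad = 82 36 36 36 36.
Inner input = 82 36 36 36 36 ∥ d6.
Inner hash: sum = 130+54+54+54+54+214 = 560; mod 256 = 48 → 30.

30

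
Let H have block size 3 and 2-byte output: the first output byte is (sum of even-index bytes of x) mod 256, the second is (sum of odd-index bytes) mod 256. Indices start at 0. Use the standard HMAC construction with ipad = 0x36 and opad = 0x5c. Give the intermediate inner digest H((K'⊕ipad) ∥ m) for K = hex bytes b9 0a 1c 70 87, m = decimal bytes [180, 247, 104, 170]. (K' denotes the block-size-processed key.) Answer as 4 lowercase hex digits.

Key hex bytes b9 0a 1c 70 87 is 5 bytes > B = 3, so hash it first: H(key) = 5c 7a, then zero-pad to 3 bytes: K' = 5c 7a 00.
K' ⊕ ipad = 6a 4c 36.
Inner input = 6a 4c 36 ∥ b4 f7 68 aa.
Inner hash: even-index sum = 577 mod 256 = 65; odd-index sum = 360 mod 256 = 104 → 41 68.

4168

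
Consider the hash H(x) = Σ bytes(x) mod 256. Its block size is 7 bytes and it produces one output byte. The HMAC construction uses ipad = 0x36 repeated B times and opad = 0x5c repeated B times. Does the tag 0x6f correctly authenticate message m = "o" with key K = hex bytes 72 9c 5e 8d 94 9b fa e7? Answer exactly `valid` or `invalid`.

valid

Key hex bytes 72 9c 5e 8d 94 9b fa e7 is 8 bytes > B = 7, so hash it first: H(key) = 09, then zero-pad to 7 bytes: K' = 09 00 00 00 00 00 00.
K' ⊕ ipad = 3f 36 36 36 36 36 36; K' ⊕ opad = 55 5c 5c 5c 5c 5c 5c.
Inner hash: sum = 63+54+54+54+54+54+54+111 = 498; mod 256 = 242 → f2.
Outer hash (recomputed tag): sum = 85+92+92+92+92+92+92+242 = 879; mod 256 = 111 → 6f.
Recomputed tag = 6f; claimed = 6f → match.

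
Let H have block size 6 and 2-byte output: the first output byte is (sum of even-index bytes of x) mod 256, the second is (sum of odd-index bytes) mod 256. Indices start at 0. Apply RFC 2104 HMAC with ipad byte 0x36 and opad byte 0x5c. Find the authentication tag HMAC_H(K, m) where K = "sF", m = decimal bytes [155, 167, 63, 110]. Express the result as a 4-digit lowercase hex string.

Key "sF" = 73 46 is 2 bytes ≤ B = 6; zero-pad to 6 bytes: K' = 73 46 00 00 00 00.
K' ⊕ ipad = 45 70 36 36 36 36.  K' ⊕ opad = 2f 1a 5c 5c 5c 5c.
Inner input = (K'⊕ipad) ∥ m = 45 70 36 36 36 36 ∥ 9b a7 3f 6e.
Inner hash: even-index sum = 395 mod 256 = 139; odd-index sum = 497 mod 256 = 241 → 8b f1.
Outer input = (K'⊕opad) ∥ inner = 2f 1a 5c 5c 5c 5c ∥ 8b f1.
Outer hash (tag): even-index sum = 370 mod 256 = 114; odd-index sum = 451 mod 256 = 195 → 72 c3.

72c3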